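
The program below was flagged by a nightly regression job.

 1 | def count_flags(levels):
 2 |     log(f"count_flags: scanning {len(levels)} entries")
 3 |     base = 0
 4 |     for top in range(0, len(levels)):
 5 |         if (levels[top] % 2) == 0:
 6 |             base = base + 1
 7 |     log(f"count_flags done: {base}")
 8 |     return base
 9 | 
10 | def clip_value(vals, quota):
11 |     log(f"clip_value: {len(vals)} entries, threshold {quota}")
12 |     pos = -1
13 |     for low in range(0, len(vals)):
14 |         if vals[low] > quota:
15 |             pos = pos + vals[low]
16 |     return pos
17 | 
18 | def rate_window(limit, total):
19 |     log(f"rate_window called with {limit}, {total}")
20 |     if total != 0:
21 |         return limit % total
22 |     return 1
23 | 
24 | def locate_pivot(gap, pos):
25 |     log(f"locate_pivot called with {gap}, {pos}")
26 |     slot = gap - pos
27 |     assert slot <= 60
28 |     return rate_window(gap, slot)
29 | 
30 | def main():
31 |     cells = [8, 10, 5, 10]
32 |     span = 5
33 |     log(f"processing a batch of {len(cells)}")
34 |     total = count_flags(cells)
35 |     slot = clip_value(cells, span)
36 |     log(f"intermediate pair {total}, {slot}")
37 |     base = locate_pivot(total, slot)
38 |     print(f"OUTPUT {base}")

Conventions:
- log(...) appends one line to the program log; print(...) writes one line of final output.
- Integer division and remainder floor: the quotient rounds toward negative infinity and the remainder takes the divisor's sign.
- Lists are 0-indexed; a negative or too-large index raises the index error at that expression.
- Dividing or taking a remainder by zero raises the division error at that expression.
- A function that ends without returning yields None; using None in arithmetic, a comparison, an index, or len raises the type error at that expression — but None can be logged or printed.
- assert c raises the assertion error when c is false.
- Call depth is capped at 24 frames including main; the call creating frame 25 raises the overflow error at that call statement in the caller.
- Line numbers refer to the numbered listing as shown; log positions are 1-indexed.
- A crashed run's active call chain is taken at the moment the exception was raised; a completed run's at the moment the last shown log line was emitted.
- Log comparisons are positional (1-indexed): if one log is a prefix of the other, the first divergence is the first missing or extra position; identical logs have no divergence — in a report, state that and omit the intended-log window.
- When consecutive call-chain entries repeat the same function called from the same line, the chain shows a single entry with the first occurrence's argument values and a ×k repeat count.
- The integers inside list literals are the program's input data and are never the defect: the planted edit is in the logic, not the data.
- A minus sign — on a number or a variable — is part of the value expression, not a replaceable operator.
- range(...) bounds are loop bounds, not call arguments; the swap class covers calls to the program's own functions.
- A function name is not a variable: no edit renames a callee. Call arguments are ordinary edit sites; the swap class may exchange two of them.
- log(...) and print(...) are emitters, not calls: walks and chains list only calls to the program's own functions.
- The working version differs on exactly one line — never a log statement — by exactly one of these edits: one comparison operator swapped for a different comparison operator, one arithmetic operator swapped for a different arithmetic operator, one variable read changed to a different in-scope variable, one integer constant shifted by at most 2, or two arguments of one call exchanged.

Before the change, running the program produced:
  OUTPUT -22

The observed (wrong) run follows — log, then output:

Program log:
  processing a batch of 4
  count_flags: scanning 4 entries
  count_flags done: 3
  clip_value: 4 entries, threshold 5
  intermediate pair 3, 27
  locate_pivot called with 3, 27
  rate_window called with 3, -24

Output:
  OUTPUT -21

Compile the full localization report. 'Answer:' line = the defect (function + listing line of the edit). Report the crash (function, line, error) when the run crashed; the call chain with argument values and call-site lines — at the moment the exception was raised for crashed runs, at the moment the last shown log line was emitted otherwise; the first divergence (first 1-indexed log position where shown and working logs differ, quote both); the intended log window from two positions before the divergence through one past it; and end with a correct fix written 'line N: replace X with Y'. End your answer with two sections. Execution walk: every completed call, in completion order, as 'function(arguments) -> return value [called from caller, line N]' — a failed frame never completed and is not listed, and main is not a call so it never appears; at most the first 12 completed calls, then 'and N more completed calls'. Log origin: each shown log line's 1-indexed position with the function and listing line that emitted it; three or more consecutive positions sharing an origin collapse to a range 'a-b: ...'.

Answer: the defect is in clip_value at line 12.
Core observation: Log line 5 is where behavior first shows: 'intermediate pair 3, 27' appears instead of 'intermediate pair 3, 28'.
Call chain: main -> locate_pivot(3, 27) (called at line 37) -> rate_window(3, -24) (called at line 28).
First divergence: position 5 — the shown line 'intermediate pair 3, 27' should read 'intermediate pair 3, 28'.
Intended log window:
  3: count_flags done: 3
  4: clip_value: 4 entries, threshold 5
  5: intermediate pair 3, 28
  6: locate_pivot called with 3, 28
Execution walk:
  count_flags([8, 10, 5, 10]) -> 3  [called from main, line 34]
  clip_value([8, 10, 5, 10], 5) -> 27  [called from main, line 35]
  rate_window(3, -24) -> -21  [called from locate_pivot, line 28]
  locate_pivot(3, 27) -> -21  [called from main, line 37]
Log origins:
  1: emitted by main (line 33)
  2: emitted by count_flags (line 2)
  3: emitted by count_flags (line 7)
  4: emitted by clip_value (line 11)
  5: emitted by main (line 36)
  6: emitted by locate_pivot (line 25)
  7: emitted by rate_window (line 19)
A correct fix: line 12: replace `-1` with `0`.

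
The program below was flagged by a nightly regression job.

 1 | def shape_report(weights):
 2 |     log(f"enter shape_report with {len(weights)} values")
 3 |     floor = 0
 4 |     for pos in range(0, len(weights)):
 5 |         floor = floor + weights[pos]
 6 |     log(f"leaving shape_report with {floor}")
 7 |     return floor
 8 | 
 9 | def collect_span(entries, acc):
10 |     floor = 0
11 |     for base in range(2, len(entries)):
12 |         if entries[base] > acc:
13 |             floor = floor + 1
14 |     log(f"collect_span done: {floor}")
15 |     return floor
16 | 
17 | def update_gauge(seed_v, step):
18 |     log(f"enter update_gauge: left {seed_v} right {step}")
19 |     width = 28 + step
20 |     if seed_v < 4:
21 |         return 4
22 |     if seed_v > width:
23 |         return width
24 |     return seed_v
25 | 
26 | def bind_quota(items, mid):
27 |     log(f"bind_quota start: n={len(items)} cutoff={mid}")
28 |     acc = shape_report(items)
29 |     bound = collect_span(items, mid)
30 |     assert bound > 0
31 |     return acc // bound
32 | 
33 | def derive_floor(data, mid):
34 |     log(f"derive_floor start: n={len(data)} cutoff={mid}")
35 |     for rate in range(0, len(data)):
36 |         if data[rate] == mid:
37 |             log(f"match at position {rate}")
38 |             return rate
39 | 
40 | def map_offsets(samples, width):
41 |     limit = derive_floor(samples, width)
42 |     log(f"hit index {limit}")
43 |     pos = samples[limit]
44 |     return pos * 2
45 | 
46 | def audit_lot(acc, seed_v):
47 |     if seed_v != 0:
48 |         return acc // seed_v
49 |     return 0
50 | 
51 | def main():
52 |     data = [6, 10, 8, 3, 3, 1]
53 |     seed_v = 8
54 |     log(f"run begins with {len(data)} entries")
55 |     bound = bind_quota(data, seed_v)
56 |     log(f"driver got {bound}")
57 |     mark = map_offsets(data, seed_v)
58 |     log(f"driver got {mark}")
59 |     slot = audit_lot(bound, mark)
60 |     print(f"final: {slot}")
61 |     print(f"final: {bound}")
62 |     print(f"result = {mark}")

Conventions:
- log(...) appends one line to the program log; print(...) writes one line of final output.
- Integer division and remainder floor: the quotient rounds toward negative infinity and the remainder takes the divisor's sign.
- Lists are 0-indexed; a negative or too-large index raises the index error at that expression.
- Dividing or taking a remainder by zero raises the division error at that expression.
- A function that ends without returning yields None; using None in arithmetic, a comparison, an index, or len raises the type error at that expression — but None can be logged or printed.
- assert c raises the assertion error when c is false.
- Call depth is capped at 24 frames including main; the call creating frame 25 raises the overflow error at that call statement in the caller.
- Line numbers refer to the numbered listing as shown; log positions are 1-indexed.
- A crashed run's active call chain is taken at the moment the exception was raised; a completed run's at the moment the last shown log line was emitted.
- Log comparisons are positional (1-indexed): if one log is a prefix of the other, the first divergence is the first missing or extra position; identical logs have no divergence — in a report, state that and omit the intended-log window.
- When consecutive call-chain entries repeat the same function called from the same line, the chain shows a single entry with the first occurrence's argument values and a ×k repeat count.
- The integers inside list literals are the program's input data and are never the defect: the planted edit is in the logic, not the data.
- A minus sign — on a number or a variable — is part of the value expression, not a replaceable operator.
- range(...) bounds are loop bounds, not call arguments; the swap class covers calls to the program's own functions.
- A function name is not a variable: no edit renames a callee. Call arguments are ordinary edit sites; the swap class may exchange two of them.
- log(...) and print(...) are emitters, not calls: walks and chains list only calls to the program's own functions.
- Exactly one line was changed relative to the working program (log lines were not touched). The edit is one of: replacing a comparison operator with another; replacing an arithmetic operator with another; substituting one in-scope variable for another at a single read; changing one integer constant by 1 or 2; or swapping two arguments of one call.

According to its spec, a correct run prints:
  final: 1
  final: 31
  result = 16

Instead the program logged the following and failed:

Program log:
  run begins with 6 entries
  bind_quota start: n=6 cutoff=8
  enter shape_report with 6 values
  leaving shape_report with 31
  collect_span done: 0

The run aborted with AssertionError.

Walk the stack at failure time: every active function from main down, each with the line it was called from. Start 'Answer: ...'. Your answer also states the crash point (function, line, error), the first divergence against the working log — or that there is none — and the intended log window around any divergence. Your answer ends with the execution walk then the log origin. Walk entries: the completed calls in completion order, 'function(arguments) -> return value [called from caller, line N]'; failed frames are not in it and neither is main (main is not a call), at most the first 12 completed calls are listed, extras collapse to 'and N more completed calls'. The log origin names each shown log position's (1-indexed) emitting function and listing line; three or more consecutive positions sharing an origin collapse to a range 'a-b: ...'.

Answer: main -> bind_quota (called at line 55).
Key fact: Everything matches until log position 5, which reads 'collect_span done: 0' in place of 'collect_span done: 1'.
Crash: bind_quota, line 30, AssertionError.
First divergence: position 5; shown 'collect_span done: 0' vs intended 'collect_span done: 1'.
Intended log window:
  3: enter shape_report with 6 values
  4: leaving shape_report with 31
  5: collect_span done: 1
  6: driver got 31
Execution walk:
  shape_report([6, 10, 8, 3, 3, 1]) -> 31  [called from bind_quota, line 28]
  collect_span([6, 10, 8, 3, 3, 1], 8) -> 0  [called from bind_quota, line 29]
Log line origins:
  1: emitted by main (line 54)
  2: emitted by bind_quota (line 27)
  3: emitted by shape_report (line 2)
  4: emitted by shape_report (line 6)
  5: emitted by collect_span (line 14)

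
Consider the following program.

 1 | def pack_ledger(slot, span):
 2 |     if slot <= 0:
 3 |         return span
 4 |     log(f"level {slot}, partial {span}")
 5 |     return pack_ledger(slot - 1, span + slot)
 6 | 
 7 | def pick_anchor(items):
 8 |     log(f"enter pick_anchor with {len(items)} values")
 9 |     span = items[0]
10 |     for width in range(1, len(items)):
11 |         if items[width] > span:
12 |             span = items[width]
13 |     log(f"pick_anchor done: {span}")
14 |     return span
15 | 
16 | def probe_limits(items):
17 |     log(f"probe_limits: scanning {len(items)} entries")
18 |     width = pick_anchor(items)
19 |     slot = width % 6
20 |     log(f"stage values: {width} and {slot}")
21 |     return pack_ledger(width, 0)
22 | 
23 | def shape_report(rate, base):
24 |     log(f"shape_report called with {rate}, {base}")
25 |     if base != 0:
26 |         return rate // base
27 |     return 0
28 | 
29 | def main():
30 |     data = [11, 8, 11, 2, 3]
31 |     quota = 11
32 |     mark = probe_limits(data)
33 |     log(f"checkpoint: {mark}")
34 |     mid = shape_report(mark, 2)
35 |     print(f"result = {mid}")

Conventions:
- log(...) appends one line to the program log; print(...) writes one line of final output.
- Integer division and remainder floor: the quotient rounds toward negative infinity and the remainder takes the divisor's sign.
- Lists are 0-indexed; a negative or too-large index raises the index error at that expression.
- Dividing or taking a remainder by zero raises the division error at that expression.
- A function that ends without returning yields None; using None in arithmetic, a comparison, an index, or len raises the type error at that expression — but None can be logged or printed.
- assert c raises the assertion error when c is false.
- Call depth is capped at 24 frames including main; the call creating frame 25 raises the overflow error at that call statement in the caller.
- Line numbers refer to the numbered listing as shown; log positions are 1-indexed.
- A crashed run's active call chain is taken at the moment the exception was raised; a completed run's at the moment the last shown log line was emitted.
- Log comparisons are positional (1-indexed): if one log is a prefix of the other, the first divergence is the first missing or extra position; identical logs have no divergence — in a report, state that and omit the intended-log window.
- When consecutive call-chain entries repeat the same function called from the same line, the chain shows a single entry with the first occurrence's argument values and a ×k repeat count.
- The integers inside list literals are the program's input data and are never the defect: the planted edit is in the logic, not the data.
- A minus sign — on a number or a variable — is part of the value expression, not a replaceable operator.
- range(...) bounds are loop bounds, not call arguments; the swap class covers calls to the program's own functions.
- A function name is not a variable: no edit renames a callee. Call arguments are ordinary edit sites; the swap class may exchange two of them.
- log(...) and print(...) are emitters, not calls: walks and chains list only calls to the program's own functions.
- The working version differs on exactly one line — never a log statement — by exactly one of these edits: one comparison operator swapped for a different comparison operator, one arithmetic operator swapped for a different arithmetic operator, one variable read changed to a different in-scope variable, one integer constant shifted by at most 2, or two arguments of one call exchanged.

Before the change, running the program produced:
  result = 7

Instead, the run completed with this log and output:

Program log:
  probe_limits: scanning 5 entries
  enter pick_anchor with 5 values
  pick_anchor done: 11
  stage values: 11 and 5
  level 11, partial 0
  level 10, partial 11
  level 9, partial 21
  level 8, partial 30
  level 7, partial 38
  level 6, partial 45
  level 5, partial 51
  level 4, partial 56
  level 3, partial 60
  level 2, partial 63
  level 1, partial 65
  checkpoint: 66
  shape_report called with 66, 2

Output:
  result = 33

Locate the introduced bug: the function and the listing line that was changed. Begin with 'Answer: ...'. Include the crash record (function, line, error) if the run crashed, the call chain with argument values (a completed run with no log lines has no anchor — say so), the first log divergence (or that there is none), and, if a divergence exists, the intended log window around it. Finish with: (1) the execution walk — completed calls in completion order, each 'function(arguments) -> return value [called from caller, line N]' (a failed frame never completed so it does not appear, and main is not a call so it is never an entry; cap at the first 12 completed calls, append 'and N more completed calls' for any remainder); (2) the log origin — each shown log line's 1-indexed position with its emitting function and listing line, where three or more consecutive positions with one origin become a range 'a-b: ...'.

Answer: the defect is in probe_limits at line 21.
Key fact: The earliest visible damage is log position 5 — 'level 11, partial 0' rather than the intended 'level 5, partial 0'.
Call chain: main -> shape_report(66, 2) (called at line 34).
First divergence: position 5 — the shown line 'level 11, partial 0' should read 'level 5, partial 0'.
Intended log window:
  3: pick_anchor done: 11
  4: stage values: 11 and 5
  5: level 5, partial 0
  6: level 4, partial 5
Execution walk:
  pick_anchor([11, 8, 11, 2, 3]) -> 11  [called from probe_limits, line 18]
  pack_ledger(0, 66) -> 66  [called from pack_ledger, line 5]
  pack_ledger(1, 65) -> 66  [called from pack_ledger, line 5]
  pack_ledger(2, 63) -> 66  [called from pack_ledger, line 5]
  pack_ledger(3, 60) -> 66  [called from pack_ledger, line 5]
  pack_ledger(4, 56) -> 66  [called from pack_ledger, line 5]
  pack_ledger(5, 51) -> 66  [called from pack_ledger, line 5]
  pack_ledger(6, 45) -> 66  [called from pack_ledger, line 5]
  pack_ledger(7, 38) -> 66  [called from pack_ledger, line 5]
  pack_ledger(8, 30) -> 66  [called from pack_ledger, line 5]
  pack_ledger(9, 21) -> 66  [called from pack_ledger, line 5]
  pack_ledger(10, 11) -> 66  [called from pack_ledger, line 5]
  ... and 3 more completed calls
Log origin:
  1: emitted by probe_limits (line 17)
  2: emitted by pick_anchor (line 8)
  3: emitted by pick_anchor (line 13)
  4: emitted by probe_limits (line 20)
  5-15: emitted by pack_ledger (line 4)
  16: emitted by main (line 33)
  17: emitted by shape_report (line 24)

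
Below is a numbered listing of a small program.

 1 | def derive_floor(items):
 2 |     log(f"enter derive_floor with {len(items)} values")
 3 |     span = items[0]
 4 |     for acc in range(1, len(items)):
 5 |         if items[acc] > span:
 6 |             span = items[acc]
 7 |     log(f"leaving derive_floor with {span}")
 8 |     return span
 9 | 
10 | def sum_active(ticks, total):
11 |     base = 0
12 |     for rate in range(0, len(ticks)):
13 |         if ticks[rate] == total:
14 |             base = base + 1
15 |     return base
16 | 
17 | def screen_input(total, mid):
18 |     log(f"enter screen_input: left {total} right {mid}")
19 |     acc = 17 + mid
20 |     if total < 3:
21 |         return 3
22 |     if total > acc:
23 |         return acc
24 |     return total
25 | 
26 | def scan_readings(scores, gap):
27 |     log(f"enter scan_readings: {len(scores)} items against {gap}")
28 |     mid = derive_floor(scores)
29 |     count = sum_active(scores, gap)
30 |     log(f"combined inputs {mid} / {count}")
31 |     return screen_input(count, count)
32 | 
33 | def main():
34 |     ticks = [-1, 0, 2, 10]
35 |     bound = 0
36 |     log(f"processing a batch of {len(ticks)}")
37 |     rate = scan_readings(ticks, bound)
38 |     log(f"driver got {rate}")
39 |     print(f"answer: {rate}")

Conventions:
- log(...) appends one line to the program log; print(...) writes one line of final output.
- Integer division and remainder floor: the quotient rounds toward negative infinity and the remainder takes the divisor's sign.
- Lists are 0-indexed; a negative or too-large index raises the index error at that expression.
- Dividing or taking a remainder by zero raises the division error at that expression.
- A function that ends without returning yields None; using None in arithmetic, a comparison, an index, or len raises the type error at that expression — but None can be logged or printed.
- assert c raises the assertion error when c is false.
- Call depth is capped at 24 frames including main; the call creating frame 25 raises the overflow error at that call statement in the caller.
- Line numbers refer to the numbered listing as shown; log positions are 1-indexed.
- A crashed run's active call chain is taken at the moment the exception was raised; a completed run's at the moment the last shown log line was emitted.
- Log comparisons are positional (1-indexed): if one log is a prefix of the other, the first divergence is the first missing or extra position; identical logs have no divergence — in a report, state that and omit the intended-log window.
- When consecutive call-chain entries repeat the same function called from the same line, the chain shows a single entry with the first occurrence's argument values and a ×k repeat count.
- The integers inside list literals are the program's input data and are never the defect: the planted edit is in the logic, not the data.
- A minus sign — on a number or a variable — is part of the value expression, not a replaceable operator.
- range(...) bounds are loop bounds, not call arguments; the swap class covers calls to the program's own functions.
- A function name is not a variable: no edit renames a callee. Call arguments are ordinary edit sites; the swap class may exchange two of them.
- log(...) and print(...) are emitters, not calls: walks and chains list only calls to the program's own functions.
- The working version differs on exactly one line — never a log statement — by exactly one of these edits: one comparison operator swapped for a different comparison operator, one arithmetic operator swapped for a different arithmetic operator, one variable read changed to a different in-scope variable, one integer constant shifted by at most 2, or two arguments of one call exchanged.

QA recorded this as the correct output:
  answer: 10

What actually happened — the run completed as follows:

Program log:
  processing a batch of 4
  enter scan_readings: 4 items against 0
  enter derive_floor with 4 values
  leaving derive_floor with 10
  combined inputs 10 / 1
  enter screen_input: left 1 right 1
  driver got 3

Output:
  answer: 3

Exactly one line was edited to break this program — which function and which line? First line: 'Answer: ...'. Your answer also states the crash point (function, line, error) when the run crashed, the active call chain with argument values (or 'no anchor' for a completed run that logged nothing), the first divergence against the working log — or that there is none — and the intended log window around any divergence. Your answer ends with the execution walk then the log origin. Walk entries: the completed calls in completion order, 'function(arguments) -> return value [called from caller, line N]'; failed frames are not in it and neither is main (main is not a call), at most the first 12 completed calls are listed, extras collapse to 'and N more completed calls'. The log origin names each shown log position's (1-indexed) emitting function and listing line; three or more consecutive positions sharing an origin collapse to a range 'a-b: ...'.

Answer: the defect is in scan_readings at line 31.
Core observation: The log first diverges at position 6: the faulty run prints 'enter screen_input: left 1 right 1' where the working version prints 'enter screen_input: left 10 right 1'.
Call chain: main.
First divergence: at position 6 the run shows 'enter screen_input: left 1 right 1' where the working version logs 'enter screen_input: left 10 right 1'.
Intended log window:
  4: leaving derive_floor with 10
  5: combined inputs 10 / 1
  6: enter screen_input: left 10 right 1
  7: driver got 10
Execution walk:
  derive_floor([-1, 0, 2, 10]) -> 10  [called from scan_readings, line 28]
  sum_active([-1, 0, 2, 10], 0) -> 1  [called from scan_readings, line 29]
  screen_input(1, 1) -> 3  [called from scan_readings, line 31]
  scan_readings([-1, 0, 2, 10], 0) -> 3  [called from main, line 37]
Origin of each log line:
  1: logged in main at line 36
  2: logged in scan_readings at line 27
  3: logged in derive_floor at line 2
  4: logged in derive_floor at line 7
  5: logged in scan_readings at line 30
  6: logged in screen_input at line 18
  7: logged in main at line 38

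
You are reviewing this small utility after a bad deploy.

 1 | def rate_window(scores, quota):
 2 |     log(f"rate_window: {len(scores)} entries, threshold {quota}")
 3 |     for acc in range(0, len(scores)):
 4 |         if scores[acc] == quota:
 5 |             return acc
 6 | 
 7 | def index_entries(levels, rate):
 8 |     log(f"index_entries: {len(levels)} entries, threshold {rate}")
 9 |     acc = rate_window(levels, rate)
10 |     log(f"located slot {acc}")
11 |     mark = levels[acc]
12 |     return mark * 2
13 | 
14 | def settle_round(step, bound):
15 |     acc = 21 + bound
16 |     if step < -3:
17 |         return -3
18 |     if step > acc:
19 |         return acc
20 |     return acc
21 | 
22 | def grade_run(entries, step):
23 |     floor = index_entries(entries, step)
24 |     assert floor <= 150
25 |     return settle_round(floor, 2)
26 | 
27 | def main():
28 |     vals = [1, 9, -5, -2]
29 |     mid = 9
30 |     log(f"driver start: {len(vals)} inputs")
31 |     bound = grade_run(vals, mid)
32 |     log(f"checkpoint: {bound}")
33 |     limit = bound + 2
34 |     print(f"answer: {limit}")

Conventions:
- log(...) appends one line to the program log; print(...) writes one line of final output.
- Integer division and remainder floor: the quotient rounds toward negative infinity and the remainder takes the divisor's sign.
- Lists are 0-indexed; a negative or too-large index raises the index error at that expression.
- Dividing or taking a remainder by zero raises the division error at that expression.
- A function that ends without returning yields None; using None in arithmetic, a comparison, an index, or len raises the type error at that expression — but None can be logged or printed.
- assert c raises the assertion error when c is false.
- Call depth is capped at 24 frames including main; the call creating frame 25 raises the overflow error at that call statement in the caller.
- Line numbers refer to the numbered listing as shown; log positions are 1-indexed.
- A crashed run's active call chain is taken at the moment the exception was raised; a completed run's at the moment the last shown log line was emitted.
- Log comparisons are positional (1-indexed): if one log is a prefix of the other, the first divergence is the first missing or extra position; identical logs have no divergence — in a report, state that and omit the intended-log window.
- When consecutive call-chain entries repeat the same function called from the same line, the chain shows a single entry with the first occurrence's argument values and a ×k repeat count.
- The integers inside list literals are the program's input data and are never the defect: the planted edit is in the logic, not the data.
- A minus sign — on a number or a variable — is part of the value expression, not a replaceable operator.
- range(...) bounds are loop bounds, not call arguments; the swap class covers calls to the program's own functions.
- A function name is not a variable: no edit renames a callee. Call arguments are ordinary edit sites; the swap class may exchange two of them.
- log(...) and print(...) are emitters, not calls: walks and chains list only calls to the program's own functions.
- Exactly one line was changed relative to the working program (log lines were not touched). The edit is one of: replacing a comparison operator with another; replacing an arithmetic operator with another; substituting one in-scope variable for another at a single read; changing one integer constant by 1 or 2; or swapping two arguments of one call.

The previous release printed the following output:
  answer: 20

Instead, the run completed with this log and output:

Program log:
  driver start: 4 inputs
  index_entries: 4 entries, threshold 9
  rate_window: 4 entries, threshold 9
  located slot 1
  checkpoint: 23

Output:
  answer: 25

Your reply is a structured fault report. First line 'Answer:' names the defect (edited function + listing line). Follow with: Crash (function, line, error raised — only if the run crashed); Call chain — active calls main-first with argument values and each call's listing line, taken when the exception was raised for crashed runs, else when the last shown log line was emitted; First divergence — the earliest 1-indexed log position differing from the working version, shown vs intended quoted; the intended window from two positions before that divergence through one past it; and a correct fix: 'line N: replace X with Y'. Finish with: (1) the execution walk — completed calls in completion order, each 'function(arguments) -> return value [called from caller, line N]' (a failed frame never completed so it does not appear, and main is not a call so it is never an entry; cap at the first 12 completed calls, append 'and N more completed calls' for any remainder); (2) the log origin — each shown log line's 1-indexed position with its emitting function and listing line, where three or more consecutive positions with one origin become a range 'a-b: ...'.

Answer: the defect is in settle_round at line 20.
Key fact: The earliest visible damage is log position 5 — 'checkpoint: 23' rather than the intended 'checkpoint: 18'.
Call chain: main.
First divergence: at position 5 the run shows 'checkpoint: 23' where the working version logs 'checkpoint: 18'.
Intended log window:
  3: rate_window: 4 entries, threshold 9
  4: located slot 1
  5: checkpoint: 18
Execution walk:
  rate_window([1, 9, -5, -2], 9) -> 1  [called from index_entries, line 9]
  index_entries([1, 9, -5, -2], 9) -> 18  [called from grade_run, line 23]
  settle_round(18, 2) -> 23  [called from grade_run, line 25]
  grade_run([1, 9, -5, -2], 9) -> 23  [called from main, line 31]
Origin of each log line:
  1 — main, line 30
  2 — index_entries, line 8
  3 — rate_window, line 2
  4 — index_entries, line 10
  5 — main, line 32
A correct fix: line 20: replace `acc` with `step`.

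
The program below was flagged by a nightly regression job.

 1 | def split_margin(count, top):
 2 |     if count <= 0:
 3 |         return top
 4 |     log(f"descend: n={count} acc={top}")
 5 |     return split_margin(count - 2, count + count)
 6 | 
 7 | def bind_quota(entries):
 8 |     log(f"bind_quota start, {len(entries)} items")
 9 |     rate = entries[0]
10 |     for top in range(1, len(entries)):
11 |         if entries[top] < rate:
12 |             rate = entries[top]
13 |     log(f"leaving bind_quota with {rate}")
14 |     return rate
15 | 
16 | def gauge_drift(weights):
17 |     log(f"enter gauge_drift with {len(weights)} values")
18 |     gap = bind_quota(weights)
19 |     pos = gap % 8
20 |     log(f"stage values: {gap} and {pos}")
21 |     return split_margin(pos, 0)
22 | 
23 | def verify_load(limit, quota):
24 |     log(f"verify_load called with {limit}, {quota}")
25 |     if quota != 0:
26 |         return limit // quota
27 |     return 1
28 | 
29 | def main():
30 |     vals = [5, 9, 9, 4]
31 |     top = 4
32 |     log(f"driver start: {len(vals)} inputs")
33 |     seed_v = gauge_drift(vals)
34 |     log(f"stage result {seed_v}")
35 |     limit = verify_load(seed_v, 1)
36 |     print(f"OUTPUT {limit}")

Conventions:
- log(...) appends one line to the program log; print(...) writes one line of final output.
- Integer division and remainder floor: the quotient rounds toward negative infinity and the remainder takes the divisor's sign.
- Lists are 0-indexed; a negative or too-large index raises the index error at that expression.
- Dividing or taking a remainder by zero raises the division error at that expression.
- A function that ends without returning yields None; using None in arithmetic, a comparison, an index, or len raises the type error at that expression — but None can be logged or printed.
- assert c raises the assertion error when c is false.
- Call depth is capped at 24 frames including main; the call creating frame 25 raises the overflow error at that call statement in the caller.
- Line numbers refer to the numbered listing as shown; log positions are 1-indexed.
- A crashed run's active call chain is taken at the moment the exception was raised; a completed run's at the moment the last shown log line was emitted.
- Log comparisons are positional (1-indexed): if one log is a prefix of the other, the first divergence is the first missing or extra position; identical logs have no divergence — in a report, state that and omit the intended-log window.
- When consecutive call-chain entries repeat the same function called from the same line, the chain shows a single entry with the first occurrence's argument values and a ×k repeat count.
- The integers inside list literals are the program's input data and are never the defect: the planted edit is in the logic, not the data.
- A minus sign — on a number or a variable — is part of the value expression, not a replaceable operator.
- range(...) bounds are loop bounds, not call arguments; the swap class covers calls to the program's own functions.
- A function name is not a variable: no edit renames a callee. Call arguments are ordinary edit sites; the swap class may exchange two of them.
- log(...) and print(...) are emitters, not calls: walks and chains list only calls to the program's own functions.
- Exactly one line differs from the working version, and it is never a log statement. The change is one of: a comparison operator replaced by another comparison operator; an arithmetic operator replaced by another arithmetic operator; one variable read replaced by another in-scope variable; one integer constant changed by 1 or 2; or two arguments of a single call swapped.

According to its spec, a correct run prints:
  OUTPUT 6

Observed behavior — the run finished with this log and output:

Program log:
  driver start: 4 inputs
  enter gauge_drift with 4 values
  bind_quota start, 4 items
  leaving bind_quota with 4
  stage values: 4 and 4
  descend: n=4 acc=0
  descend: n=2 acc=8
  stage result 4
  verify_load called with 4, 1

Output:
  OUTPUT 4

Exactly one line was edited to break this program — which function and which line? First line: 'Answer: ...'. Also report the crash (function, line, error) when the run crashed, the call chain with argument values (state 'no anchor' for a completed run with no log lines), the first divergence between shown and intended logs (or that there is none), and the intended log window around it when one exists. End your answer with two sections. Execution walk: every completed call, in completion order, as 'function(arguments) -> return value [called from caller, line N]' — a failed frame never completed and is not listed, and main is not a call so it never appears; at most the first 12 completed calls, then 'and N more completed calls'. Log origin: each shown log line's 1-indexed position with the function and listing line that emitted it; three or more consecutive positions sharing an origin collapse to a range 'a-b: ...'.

Answer: the defect is in split_margin at line 5.
Core observation: The earliest visible damage is log position 7 — 'descend: n=2 acc=8' rather than the intended 'descend: n=2 acc=4'.
Call chain: main -> verify_load(4, 1) (called at line 35).
First divergence: position 7 — the shown line 'descend: n=2 acc=8' should read 'descend: n=2 acc=4'.
Intended log window:
  5: stage values: 4 and 4
  6: descend: n=4 acc=0
  7: descend: n=2 acc=4
  8: stage result 6
Execution walk:
  bind_quota([5, 9, 9, 4]) -> 4  [called from gauge_drift, line 18]
  split_margin(0, 4) -> 4  [called from split_margin, line 5]
  split_margin(2, 8) -> 4  [called from split_margin, line 5]
  split_margin(4, 0) -> 4  [called from gauge_drift, line 21]
  gauge_drift([5, 9, 9, 4]) -> 4  [called from main, line 33]
  verify_load(4, 1) -> 4  [called from main, line 35]
Log line origins:
  1: from main, line 32
  2: from gauge_drift, line 17
  3: from bind_quota, line 8
  4: from bind_quota, line 13
  5: from gauge_drift, line 20
  6: from split_margin, line 4
  7: from split_margin, line 4
  8: from main, line 34
  9: from verify_load, line 24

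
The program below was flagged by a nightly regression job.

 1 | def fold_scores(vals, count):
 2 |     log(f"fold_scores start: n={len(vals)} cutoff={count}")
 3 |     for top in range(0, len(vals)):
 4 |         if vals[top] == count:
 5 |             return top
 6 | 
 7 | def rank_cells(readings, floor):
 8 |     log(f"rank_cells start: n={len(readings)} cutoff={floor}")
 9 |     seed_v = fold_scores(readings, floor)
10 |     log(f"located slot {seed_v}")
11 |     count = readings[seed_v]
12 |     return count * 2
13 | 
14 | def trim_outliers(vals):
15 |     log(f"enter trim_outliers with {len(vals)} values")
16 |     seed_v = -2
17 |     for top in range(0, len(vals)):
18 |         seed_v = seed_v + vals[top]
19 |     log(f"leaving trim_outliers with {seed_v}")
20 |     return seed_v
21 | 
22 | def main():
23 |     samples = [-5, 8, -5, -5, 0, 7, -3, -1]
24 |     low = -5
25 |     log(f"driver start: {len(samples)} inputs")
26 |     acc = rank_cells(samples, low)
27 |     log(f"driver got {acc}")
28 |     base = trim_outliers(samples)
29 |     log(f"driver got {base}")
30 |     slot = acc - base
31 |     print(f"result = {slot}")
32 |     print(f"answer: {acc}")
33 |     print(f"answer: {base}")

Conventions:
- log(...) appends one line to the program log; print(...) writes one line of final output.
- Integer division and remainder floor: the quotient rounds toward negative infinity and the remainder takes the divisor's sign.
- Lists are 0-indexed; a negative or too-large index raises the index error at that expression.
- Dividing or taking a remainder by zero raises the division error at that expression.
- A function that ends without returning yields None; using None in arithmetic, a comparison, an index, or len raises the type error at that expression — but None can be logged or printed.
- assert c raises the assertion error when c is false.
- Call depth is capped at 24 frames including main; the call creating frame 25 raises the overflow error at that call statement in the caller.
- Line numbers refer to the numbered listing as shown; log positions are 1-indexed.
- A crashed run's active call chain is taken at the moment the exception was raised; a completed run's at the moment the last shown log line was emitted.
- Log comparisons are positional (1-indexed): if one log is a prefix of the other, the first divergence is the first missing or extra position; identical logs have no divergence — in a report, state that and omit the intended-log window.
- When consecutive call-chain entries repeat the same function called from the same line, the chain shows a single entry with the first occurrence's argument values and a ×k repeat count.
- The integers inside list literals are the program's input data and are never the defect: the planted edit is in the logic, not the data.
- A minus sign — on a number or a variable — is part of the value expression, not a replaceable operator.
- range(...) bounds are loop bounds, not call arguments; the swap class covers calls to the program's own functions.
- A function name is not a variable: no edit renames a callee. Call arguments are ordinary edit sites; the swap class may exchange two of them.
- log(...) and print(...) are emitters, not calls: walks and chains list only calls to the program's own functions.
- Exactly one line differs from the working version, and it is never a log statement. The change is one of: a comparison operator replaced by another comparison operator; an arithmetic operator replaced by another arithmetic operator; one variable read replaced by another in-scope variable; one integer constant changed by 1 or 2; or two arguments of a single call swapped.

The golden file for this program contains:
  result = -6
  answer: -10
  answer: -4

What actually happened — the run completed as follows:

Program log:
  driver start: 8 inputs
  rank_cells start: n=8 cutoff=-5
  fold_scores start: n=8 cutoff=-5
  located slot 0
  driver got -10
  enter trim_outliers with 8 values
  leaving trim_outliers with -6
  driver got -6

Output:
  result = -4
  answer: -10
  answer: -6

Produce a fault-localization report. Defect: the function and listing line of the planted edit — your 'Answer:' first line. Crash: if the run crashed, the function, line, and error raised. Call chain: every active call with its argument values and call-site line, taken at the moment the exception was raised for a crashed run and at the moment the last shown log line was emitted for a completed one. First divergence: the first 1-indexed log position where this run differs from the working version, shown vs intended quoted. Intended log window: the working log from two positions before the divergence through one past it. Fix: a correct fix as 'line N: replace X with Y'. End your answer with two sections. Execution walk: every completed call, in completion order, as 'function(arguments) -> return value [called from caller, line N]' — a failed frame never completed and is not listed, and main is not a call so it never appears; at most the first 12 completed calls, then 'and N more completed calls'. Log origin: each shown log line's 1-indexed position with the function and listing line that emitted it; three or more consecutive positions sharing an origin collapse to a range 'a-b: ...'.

Answer: the defect is in trim_outliers at line 16.
Core observation: The earliest visible damage is log position 7 — 'leaving trim_outliers with -6' rather than the intended 'leaving trim_outliers with -4'.
Call chain: main.
First divergence: position 7 — the shown line 'leaving trim_outliers with -6' should read 'leaving trim_outliers with -4'.
Intended log window:
  5: driver got -10
  6: enter trim_outliers with 8 values
  7: leaving trim_outliers with -4
  8: driver got -4
Execution walk:
  fold_scores([-5, 8, -5, -5, 0, 7, -3, -1], -5) -> 0  [called from rank_cells, line 9]
  rank_cells([-5, 8, -5, -5, 0, 7, -3, -1], -5) -> -10  [called from main, line 26]
  trim_outliers([-5, 8, -5, -5, 0, 7, -3, -1]) -> -6  [called from main, line 28]
Log origins:
  1: from main, line 25
  2: from rank_cells, line 8
  3: from fold_scores, line 2
  4: from rank_cells, line 10
  5: from main, line 27
  6: from trim_outliers, line 15
  7: from trim_outliers, line 19
  8: from main, line 29
A correct fix: line 16: replace `-2` with `0`.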